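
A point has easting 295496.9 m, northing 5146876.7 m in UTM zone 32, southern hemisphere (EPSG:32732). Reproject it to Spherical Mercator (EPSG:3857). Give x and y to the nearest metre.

x 718868 m, y -5434991 m

Unproject from UTM 32S (λ₀ = 9°) → φ = -43.80290024°, λ = 6.45769992°.
Web Mercator (R = 6378137 m): x = 718867.867 m, y = -5434991.033 m.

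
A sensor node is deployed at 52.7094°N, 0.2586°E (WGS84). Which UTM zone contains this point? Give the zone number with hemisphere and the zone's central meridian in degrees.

UTM zone = ⌊(λ + 180)/6⌋ + 1; 0.2586° ∈ [0°, 6°) → zone 31.
Hemisphere: N (φ ≥ 0).
Central meridian λ₀ = 6×31 − 183 = 3°.

Zone 31N, central meridian 3°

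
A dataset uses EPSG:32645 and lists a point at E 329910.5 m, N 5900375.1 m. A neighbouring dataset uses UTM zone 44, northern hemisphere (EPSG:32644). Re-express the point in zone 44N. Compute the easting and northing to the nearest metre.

E 730417 m, N 5902908 m

UTM 45N → geographic: φ = 53.22539958°, λ = 84.45200030°.
UTM 44N (λ₀ = 81°) forward: E = 730417.300 m, N = 5902907.612 m.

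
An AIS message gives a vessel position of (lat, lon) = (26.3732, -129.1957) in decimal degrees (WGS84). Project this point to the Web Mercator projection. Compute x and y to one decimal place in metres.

x -14381999.5 m, y 3045377.3 m

Web Mercator is spherical with R = a = 6378137 m.
x = R·λ = 6378137 × -2.254890344 = -14381999.537 m.
y = R·ln tan(π/4 + φ/2) = 6378137 × 0.477471285 = 3045377.267 m.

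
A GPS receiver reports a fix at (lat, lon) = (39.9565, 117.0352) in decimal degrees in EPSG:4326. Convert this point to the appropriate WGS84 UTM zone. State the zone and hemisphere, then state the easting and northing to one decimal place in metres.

Longitude 117.0352° lies in the 6° band [114°, 120°), giving zone 50; latitude is north of the equator, so 50N.
Zone 50 central meridian λ₀ = 6×50 − 183 = 117°; Δλ = +0.0352°.
Transverse Mercator on WGS84 with k₀ = 0.9996 gives E = 503006.567 m, N = 4422929.756 m.

Zone 50N: E 503006.6 m, N 4422929.8 m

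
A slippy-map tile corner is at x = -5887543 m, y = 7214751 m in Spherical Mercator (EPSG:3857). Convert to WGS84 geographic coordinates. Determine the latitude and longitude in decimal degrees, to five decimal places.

R = 6378137 m. λ = x/R = -52.88869863°.
φ = 2·arctan(exp(y/R)) − 90° = 2·arctan(3.09928) − 90° = 54.23480203°.

lat 54.23480°, lon -52.88870°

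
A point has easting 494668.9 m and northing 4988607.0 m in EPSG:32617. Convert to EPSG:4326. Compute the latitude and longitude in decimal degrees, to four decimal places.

Zone 17N: λ₀ = -81°, k₀ = 0.9996, false easting 500000 m.
Meridian distance M = (N − FN)/k₀ = 4990603.2 m.
Inverse transverse Mercator on WGS84 gives φ = 45.05090001°, λ = -81.06770039°.

lat 45.0509°, lon -81.0677°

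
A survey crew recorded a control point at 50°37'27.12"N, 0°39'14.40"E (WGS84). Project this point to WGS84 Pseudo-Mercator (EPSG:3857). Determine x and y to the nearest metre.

Web Mercator is spherical with R = a = 6378137 m.
x = R·λ = 6378137 × 0.011414453 = 72802.947 m.
y = R·ln tan(π/4 + φ/2) = 6378137 × 1.027743109 = 6555086.347 m.

x 72803 m, y 6555086 m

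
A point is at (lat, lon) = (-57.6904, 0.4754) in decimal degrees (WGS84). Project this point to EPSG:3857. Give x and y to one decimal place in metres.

Web Mercator is spherical with R = a = 6378137 m.
x = R·λ = 6378137 × 0.008297295 = 52921.286 m.
y = R·ln tan(π/4 + φ/2) = 6378137 × -1.239007491 = -7902559.522 m.

x 52921.3 m, y -7902559.5 m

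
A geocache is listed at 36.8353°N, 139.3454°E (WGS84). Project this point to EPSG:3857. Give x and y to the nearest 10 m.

x 15511860 m, y 4416170 m

Web Mercator is spherical with R = a = 6378137 m.
x = R·λ = 6378137 × 2.432036028 = 15511858.972 m.
y = R·ln tan(π/4 + φ/2) = 6378137 × 0.692392548 = 4416174.528 m.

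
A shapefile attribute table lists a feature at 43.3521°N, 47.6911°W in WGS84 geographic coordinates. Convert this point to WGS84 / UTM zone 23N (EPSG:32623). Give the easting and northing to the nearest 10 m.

E 281900 m, N 4803430 m

Zone 23 central meridian λ₀ = 6×23 − 183 = -45°; Δλ = -2.6911°.
Transverse Mercator on WGS84 with k₀ = 0.9996 gives E = 281904.771 m, N = 4803433.467 m.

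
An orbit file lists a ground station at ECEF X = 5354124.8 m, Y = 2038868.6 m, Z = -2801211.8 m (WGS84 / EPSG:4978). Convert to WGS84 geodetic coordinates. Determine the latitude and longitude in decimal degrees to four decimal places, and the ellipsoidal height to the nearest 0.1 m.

λ = atan2(Y, X) = 20.84700041°; p = √(X²+Y²) = 5729191.7 m.
Bowring's method on WGS84 (a = 6378137 m, b = 6356752.314 m) gives φ = -26.20779953°, h = 3342.500 m.

lat -26.2078°, lon 20.8470°, h 3342.5 m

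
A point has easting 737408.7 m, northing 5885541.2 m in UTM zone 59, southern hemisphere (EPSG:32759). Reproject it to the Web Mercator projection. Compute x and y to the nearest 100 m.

x 19333200 m, y -4459500 m

Unproject from UTM 59S (λ₀ = 171°) → φ = -37.14640019°, λ = 173.67310021°.
Web Mercator (R = 6378137 m): x = 19333201.080 m, y = -4459532.779 m.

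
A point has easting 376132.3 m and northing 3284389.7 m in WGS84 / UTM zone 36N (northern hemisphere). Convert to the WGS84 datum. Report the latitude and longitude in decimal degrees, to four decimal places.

Zone 36N: λ₀ = 33°, k₀ = 0.9996, false easting 500000 m.
Meridian distance M = (N − FN)/k₀ = 3285704.0 m.
Inverse transverse Mercator on WGS84 gives φ = 29.68339995°, λ = 31.71979959°.

lat 29.6834°, lon 31.7198°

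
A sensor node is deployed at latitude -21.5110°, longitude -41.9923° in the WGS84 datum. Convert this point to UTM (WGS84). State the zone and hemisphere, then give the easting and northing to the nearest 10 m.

Zone 24S: E 189980 m, N 7618330 m

Longitude -41.9923° lies in the 6° band [-42°, -36°), giving zone 24; latitude is south of the equator, so 24S.
Zone 24 central meridian λ₀ = 6×24 − 183 = -39°; Δλ = -2.9923°.
Transverse Mercator on WGS84 with k₀ = 0.9996 gives E = 189980.842 m, N = 7618326.577 m.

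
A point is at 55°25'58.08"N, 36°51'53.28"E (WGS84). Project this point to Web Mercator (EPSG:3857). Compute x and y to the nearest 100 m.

Web Mercator is spherical with R = a = 6378137 m.
x = R·λ = 6378137 × 0.643412138 = 4103770.764 m.
y = R·ln tan(π/4 + φ/2) = 6378137 × 1.167475854 = 7446320.943 m.

x 4103800 m, y 7446300 m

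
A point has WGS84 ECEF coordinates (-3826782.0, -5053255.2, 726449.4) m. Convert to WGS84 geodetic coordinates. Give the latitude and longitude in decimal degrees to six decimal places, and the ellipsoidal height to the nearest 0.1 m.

lat 6.581500°, lon -127.136300°, h 2374.9 m

λ = atan2(Y, X) = -127.13629985°; p = √(X²+Y²) = 6338741.9 m.
Bowring's method on WGS84 (a = 6378137 m, b = 6356752.314 m) gives φ = 6.58150021°, h = 2374.940 m.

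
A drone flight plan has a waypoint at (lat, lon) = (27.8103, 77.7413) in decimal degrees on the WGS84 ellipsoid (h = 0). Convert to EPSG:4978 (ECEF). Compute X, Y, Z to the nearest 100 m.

X 1198700 m, Y 5516800 m, Z 2957900 m

WGS84: a = 6378137 m, e² = 0.006694380; N(φ) = a/√(1−e²sin²φ) = 6382788.976 m.
X = (N+h)·cosφ·cosλ = 1198699.162 m; Y = (N+h)·cosφ·sinλ = 5516833.390 m; Z = (N(1−e²)+h)·sinφ = 2957927.508 m.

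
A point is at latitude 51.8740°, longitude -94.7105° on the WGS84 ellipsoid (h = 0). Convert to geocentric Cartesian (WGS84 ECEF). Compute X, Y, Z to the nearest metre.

WGS84: a = 6378137 m, e² = 0.006694380; N(φ) = a/√(1−e²sin²φ) = 6391389.404 m.
X = (N+h)·cosφ·cosλ = -324049.938 m; Y = (N+h)·cosφ·sinλ = -3932670.326 m; Z = (N(1−e²)+h)·sinφ = 4994159.917 m.

X -324050 m, Y -3932670 m, Z 4994160 m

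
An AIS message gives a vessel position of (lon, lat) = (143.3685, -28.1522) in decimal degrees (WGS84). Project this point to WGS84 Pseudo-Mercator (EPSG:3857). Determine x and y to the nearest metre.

x 15959708 m, y -3268176 m

Web Mercator is spherical with R = a = 6378137 m.
x = R·λ = 6378137 × 2.502252369 = 15959708.416 m.
y = R·ln tan(π/4 + φ/2) = 6378137 × -0.512402966 = -3268176.314 m.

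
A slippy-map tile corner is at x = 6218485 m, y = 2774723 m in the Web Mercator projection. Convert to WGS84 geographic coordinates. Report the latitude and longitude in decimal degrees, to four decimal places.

lat 24.1748°, lon 55.8616°

R = 6378137 m. λ = x/R = 55.86160120°.
φ = 2·arctan(exp(y/R)) − 90° = 2·arctan(1.54502) − 90° = 24.17480194°.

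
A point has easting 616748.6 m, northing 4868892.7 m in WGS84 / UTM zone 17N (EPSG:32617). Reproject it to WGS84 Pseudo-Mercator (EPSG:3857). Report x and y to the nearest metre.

Unproject from UTM 17N (λ₀ = -81°) → φ = 43.96389988°, λ = -79.54469976°.
Web Mercator (R = 6378137 m): x = -8854875.472 m, y = 5459857.305 m.

x -8854875 m, y 5459857 m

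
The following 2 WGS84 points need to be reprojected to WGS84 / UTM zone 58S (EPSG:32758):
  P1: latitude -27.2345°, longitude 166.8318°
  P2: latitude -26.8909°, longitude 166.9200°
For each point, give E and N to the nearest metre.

UTM zone 58S: λ₀ = 165°, k₀ = 0.9996.
P1 (-27.2345°, 166.8318°) → (681381.963, 6986264.100) m.
P2 (-26.8909°, 166.9200°) → (690697.891, 7024202.983) m.

P1: E 681382 m, N 6986264 m; P2: E 690698 m, N 7024203 m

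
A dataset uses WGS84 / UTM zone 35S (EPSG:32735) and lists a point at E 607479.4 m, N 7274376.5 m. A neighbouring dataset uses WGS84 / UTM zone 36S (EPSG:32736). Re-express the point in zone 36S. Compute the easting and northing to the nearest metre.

E -136 m, N 7265791 m

UTM 35S → geographic: φ = -24.64109955°, λ = 28.06200041°.
UTM 36S (λ₀ = 33°) forward: E = -136.421 m, N = 7265791.146 m.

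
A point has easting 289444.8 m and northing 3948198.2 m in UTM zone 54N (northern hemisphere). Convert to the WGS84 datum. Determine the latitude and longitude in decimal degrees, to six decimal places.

Zone 54N: λ₀ = 141°, k₀ = 0.9996, false easting 500000 m.
Meridian distance M = (N − FN)/k₀ = 3949778.1 m.
Inverse transverse Mercator on WGS84 gives φ = 35.65520034°, λ = 138.67410041°.

lat 35.655200°, lon 138.674100°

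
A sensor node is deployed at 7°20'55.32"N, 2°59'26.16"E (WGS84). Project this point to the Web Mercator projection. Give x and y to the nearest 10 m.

Web Mercator is spherical with R = a = 6378137 m.
x = R·λ = 6378137 × 0.052195817 = 332912.069 m.
y = R·ln tan(π/4 + φ/2) = 6378137 × 0.128612115 = 820305.691 m.

x 332910 m, y 820310 m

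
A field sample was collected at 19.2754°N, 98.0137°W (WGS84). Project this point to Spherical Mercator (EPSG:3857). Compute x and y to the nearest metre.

Web Mercator is spherical with R = a = 6378137 m.
x = R·λ = 6378137 × -1.710661777 = -10910835.175 m.
y = R·ln tan(π/4 + φ/2) = 6378137 × 0.342950738 = 2187386.789 m.

x -10910835 m, y 2187387 m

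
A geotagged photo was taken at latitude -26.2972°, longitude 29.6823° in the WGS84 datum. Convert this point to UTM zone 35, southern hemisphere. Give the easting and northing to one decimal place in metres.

E 767819.1 m, N 7088623.8 m

Zone 35 central meridian λ₀ = 6×35 − 183 = 27°; Δλ = +2.6823°.
Transverse Mercator on WGS84 with k₀ = 0.9996 gives E = 767819.116 m, N = 7088623.797 m.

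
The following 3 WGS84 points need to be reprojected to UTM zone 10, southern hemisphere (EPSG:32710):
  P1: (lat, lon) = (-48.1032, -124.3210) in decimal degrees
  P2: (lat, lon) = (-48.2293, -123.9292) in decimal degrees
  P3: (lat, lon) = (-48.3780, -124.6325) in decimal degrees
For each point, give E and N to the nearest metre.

UTM zone 10S: λ₀ = -123°, k₀ = 0.9996.
P1 (-48.1032°, -124.3210°) → (401656.961, 4671385.490) m.
P2 (-48.2293°, -123.9292°) → (430993.908, 4657796.178) m.
P3 (-48.3780°, -124.6325°) → (379116.999, 4640397.726) m.

P1: E 401657 m, N 4671385 m; P2: E 430994 m, N 4657796 m; P3: E 379117 m, N 4640398 m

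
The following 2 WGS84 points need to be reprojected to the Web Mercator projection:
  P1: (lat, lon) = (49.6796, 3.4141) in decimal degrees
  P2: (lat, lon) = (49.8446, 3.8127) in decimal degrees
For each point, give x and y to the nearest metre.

P1: x 380056 m, y 6390972 m; P2: x 424428 m, y 6419407 m

Web Mercator: x = R·λ, y = R·ln tan(π/4+φ/2), R = 6378137 m.
P1 (49.6796°, 3.4141°) → (380055.874, 6390971.995) m.
P2 (49.8446°, 3.8127°) → (424427.823, 6419406.667) m.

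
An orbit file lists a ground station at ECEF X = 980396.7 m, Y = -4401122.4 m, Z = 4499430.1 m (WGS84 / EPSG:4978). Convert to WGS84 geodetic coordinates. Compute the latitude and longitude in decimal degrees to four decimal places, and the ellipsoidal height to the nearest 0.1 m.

λ = atan2(Y, X) = -77.44180007°; p = √(X²+Y²) = 4508997.2 m.
Bowring's method on WGS84 (a = 6378137 m, b = 6356752.314 m) gives φ = 45.13149987°, h = 2483.199 m.

lat 45.1315°, lon -77.4418°, h 2483.2 m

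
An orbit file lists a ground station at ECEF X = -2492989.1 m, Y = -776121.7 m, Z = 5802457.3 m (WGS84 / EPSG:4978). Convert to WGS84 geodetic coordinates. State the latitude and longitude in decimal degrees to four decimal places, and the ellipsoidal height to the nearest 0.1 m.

lat 65.9167°, lon -162.7075°, h 2512.6 m

λ = atan2(Y, X) = -162.70749923°; p = √(X²+Y²) = 2611007.4 m.
Bowring's method on WGS84 (a = 6378137 m, b = 6356752.314 m) gives φ = 65.91670020°, h = 2512.595 m.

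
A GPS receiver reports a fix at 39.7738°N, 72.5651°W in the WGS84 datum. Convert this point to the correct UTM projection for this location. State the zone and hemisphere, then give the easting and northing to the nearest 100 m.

Zone 18N: E 708500 m, N 4405500 m

Longitude -72.5651° lies in the 6° band [-78°, -72°), giving zone 18; latitude is north of the equator, so 18N.
Zone 18 central meridian λ₀ = 6×18 − 183 = -75°; Δλ = +2.4349°.
Transverse Mercator on WGS84 with k₀ = 0.9996 gives E = 708538.033 m, N = 4405487.508 m.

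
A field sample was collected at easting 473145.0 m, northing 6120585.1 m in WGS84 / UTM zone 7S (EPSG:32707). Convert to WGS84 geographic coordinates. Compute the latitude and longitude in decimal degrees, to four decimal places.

lat -35.0571°, lon -141.2945°

Zone 7S: λ₀ = -141°, k₀ = 0.9996, false easting 500000 m, false northing 10000000 m.
Meridian distance M = (N − FN)/k₀ = -3880967.3 m.
Inverse transverse Mercator on WGS84 gives φ = -35.05709990°, λ = -141.29450032°.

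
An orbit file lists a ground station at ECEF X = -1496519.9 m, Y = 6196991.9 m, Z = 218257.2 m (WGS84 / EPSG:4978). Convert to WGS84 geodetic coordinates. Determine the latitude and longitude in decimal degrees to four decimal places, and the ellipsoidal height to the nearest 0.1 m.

λ = atan2(Y, X) = 103.57649985°; p = √(X²+Y²) = 6375129.8 m.
Bowring's method on WGS84 (a = 6378137 m, b = 6356752.314 m) gives φ = 1.97399958°, h = 753.000 m.

lat 1.9740°, lon 103.5765°, h 753.0 m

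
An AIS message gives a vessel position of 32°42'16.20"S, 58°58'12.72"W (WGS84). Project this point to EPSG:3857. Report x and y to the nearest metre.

x -6564533 m, y -3856147 m

Web Mercator is spherical with R = a = 6378137 m.
x = R·λ = 6378137 × -1.029224151 = -6564532.636 m.
y = R·ln tan(π/4 + φ/2) = 6378137 × -0.604588243 = -3856146.645 m.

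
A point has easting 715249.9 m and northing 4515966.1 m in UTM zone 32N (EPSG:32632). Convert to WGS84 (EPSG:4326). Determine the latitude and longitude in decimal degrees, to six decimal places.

lat 40.766500°, lon 11.550300°

Zone 32N: λ₀ = 9°, k₀ = 0.9996, false easting 500000 m.
Meridian distance M = (N − FN)/k₀ = 4517773.2 m.
Inverse transverse Mercator on WGS84 gives φ = 40.76650012°, λ = 11.55030022°.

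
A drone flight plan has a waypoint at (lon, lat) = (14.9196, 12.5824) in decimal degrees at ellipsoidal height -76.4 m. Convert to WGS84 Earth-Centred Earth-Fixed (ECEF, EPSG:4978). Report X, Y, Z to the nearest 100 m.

WGS84: a = 6378137 m, e² = 0.006694380; N(φ) = a/√(1−e²sin²φ) = 6379150.367 m.
X = (N+h)·cosφ·cosλ = 6015986.145 m; Y = (N+h)·cosφ·sinλ = 1602934.022 m; Z = (N(1−e²)+h)·sinφ = 1380336.601 m.

X 6016000 m, Y 1602900 m, Z 1380300 m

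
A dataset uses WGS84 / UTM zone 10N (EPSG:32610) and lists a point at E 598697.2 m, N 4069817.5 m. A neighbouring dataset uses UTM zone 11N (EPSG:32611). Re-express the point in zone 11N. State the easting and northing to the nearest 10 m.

E 63080 m, N 4080430 m

UTM 10N → geographic: φ = 36.76900008°, λ = -121.89410055°.
UTM 11N (λ₀ = -117°) forward: E = 63076.827 m, N = 4080433.010 m.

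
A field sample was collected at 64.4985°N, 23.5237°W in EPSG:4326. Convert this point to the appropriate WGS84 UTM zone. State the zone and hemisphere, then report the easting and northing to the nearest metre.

Zone 27N: E 378789 m, N 7154975 m

Longitude -23.5237° lies in the 6° band [-24°, -18°), giving zone 27; latitude is north of the equator, so 27N.
Zone 27 central meridian λ₀ = 6×27 − 183 = -21°; Δλ = -2.5237°.
Transverse Mercator on WGS84 with k₀ = 0.9996 gives E = 378788.882 m, N = 7154975.247 m.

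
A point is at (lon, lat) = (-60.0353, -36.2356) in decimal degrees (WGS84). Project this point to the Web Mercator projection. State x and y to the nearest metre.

x -6683099 m, y -4333088 m

Web Mercator is spherical with R = a = 6378137 m.
x = R·λ = 6378137 × -1.047813652 = -6683099.026 m.
y = R·ln tan(π/4 + φ/2) = 6378137 × -0.679365806 = -4333088.182 m.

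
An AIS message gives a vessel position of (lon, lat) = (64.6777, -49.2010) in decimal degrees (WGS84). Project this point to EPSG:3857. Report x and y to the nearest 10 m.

Web Mercator is spherical with R = a = 6378137 m.
x = R·λ = 6378137 × 1.128838818 = 7199888.630 m.
y = R·ln tan(π/4 + φ/2) = 6378137 × -0.989165953 = -6309035.963 m.

x 7199890 m, y -6309040 m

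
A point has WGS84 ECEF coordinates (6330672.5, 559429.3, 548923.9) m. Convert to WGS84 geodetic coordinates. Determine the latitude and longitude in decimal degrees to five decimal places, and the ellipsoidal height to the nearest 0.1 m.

λ = atan2(Y, X) = 5.04999961°; p = √(X²+Y²) = 6355342.3 m.
Bowring's method on WGS84 (a = 6378137 m, b = 6356752.314 m) gives φ = 4.96960036°, h = 1026.212 m.

lat 4.96960°, lon 5.05000°, h 1026.2 m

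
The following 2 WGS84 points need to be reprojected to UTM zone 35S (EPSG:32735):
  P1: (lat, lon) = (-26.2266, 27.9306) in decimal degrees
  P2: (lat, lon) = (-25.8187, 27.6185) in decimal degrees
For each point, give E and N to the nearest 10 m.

P1: E 592960 m, N 7098890 m; P2: E 561990 m, N 7144250 m

UTM zone 35S: λ₀ = 27°, k₀ = 0.9996.
P1 (-26.2266°, 27.9306°) → (592955.385, 7098887.627) m.
P2 (-25.8187°, 27.6185°) → (561993.492, 7144248.006) m.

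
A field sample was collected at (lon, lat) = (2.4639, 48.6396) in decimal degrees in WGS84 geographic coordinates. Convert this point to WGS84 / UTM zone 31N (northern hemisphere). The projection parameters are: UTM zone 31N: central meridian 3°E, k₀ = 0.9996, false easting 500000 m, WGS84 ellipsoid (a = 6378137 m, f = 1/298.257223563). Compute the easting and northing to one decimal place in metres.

Zone 31 central meridian λ₀ = 6×31 − 183 = 3°; Δλ = -0.5361°.
Transverse Mercator on WGS84 with k₀ = 0.9996 gives E = 460506.233 m, N = 5387531.763 m.

E 460506.2 m, N 5387531.8 m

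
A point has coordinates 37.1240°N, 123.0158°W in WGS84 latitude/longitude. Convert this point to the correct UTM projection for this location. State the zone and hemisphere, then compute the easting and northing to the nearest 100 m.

Zone 10N: E 498600 m, N 4108600 m

Longitude -123.0158° lies in the 6° band [-126°, -120°), giving zone 10; latitude is north of the equator, so 10N.
Zone 10 central meridian λ₀ = 6×10 − 183 = -123°; Δλ = -0.0158°.
Transverse Mercator on WGS84 with k₀ = 0.9996 gives E = 498596.464 m, N = 4108628.354 m.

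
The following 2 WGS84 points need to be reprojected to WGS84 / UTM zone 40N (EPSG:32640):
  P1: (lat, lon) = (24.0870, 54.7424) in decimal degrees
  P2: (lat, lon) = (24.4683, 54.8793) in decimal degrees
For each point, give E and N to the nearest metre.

UTM zone 40N: λ₀ = 57°, k₀ = 0.9996.
P1 (24.0870°, 54.7424°) → (270491.832, 2665704.721) m.
P2 (24.4683°, 54.8793°) → (285056.583, 2707723.555) m.

P1: E 270492 m, N 2665705 m; P2: E 285057 m, N 2707724 m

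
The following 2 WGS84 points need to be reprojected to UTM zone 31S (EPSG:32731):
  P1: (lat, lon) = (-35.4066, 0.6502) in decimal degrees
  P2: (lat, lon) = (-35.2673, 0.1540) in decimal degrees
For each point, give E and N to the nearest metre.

UTM zone 31S: λ₀ = 3°, k₀ = 0.9996.
P1 (-35.4066°, 0.6502°) → (286623.117, 6079329.147) m.
P2 (-35.2673°, 0.1540°) → (241109.390, 6093599.406) m.

P1: E 286623 m, N 6079329 m; P2: E 241109 m, N 6093599 m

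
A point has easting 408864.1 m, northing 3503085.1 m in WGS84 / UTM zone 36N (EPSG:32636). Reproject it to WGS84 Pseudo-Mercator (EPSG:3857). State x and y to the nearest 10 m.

x 3566530 m, y 3718680 m

Unproject from UTM 36N (λ₀ = 33°) → φ = 31.65940029°, λ = 32.03870008°.
Web Mercator (R = 6378137 m): x = 3566531.779 m, y = 3718684.193 m.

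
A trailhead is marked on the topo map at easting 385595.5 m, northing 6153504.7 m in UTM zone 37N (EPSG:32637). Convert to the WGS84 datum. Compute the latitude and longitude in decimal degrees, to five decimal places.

lat 55.51420°, lon 37.18820°

Zone 37N: λ₀ = 39°, k₀ = 0.9996, false easting 500000 m.
Meridian distance M = (N − FN)/k₀ = 6155967.1 m.
Inverse transverse Mercator on WGS84 gives φ = 55.51420014°, λ = 37.18819977°.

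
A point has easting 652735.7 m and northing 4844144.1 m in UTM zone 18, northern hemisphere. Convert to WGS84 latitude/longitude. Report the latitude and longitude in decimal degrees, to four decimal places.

lat 43.7346°, lon -73.1034°

Zone 18N: λ₀ = -75°, k₀ = 0.9996, false easting 500000 m.
Meridian distance M = (N − FN)/k₀ = 4846082.5 m.
Inverse transverse Mercator on WGS84 gives φ = 43.73460033°, λ = -73.10339963°.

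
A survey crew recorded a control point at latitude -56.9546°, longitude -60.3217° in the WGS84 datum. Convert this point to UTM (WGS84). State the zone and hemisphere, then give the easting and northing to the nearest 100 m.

Longitude -60.3217° lies in the 6° band [-66°, -60°), giving zone 20; latitude is south of the equator, so 20S.
Zone 20 central meridian λ₀ = 6×20 − 183 = -63°; Δλ = +2.6783°.
Transverse Mercator on WGS84 with k₀ = 0.9996 gives E = 662875.083 m, N = 3684475.832 m.

Zone 20S: E 662900 m, N 3684500 m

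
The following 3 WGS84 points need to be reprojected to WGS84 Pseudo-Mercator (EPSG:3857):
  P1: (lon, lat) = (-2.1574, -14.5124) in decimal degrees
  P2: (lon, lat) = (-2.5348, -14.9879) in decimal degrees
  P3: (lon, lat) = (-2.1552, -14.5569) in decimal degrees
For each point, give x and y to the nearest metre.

Web Mercator: x = R·λ, y = R·ln tan(π/4+φ/2), R = 6378137 m.
P1 (-14.5124°, -2.1574°) → (-240160.669, -1633069.283) m.
P2 (-14.9879°, -2.5348°) → (-282172.645, -1687805.697) m.
P3 (-14.5569°, -2.1552°) → (-239915.767, -1638186.781) m.

P1: x -240161 m, y -1633069 m; P2: x -282173 m, y -1687806 m; P3: x -239916 m, y -1638187 m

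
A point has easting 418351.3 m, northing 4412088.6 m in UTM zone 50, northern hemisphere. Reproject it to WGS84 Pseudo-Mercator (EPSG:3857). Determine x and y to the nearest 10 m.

Unproject from UTM 50N (λ₀ = 117°) → φ = 39.85489999°, λ = 116.04550009°.
Web Mercator (R = 6378137 m): x = 12918125.979 m, y = 4844879.091 m.

x 12918130 m, y 4844880 m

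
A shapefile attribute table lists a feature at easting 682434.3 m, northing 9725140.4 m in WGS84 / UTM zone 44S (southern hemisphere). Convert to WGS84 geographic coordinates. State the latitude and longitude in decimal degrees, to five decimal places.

lat -2.48570°, lon 82.64080°

Zone 44S: λ₀ = 81°, k₀ = 0.9996, false easting 500000 m, false northing 10000000 m.
Meridian distance M = (N − FN)/k₀ = -274969.6 m.
Inverse transverse Mercator on WGS84 gives φ = -2.48570017°, λ = 82.64079977°.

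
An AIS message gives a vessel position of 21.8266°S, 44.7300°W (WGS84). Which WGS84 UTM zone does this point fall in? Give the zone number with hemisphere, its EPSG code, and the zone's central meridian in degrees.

Zone 23S (EPSG:32723), central meridian -45°

UTM zone = ⌊(λ + 180)/6⌋ + 1; -44.7300° ∈ [-48°, -42°) → zone 23.
Hemisphere: S (φ < 0).
Central meridian λ₀ = 6×23 − 183 = -45°.
EPSG code: 32723.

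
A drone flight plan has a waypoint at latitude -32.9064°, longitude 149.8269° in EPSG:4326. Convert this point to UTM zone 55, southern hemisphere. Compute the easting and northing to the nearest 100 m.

E 764400 m, N 6355500 m

Zone 55 central meridian λ₀ = 6×55 − 183 = 147°; Δλ = +2.8269°.
Transverse Mercator on WGS84 with k₀ = 0.9996 gives E = 764399.989 m, N = 6355544.224 m.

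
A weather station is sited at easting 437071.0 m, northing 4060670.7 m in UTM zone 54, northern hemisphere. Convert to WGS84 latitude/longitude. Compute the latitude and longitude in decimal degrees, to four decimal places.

lat 36.6896°, lon 140.2956°

Zone 54N: λ₀ = 141°, k₀ = 0.9996, false easting 500000 m.
Meridian distance M = (N − FN)/k₀ = 4062295.6 m.
Inverse transverse Mercator on WGS84 gives φ = 36.68959983°, λ = 140.29560048°.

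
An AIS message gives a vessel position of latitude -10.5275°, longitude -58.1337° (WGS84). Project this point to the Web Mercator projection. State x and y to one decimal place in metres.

x -6471413.9 m, y -1178566.2 m

Web Mercator is spherical with R = a = 6378137 m.
x = R·λ = 6378137 × -1.014624471 = -6471413.882 m.
y = R·ln tan(π/4 + φ/2) = 6378137 × -0.184782197 = -1178566.168 m.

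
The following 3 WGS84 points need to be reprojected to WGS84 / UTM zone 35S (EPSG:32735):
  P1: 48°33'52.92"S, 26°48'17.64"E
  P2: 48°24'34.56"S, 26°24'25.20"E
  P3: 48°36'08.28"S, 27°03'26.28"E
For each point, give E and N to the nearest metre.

UTM zone 35S: λ₀ = 27°, k₀ = 0.9996.
P1 (-48.5647°, 26.8049°) → (485605.956, 4620914.245) m.
P2 (-48.4096°, 26.4070°) → (456116.249, 4638002.958) m.
P3 (-48.6023°, 27.0573°) → (504224.333, 4616751.523) m.

P1: E 485606 m, N 4620914 m; P2: E 456116 m, N 4638003 m; P3: E 504224 m, N 4616752 m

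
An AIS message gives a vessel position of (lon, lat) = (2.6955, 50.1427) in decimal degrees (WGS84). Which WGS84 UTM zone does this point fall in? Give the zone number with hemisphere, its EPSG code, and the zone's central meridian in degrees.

Zone 31N (EPSG:32631), central meridian 3°

UTM zone = ⌊(λ + 180)/6⌋ + 1; 2.6955° ∈ [0°, 6°) → zone 31.
Hemisphere: N (φ ≥ 0).
Central meridian λ₀ = 6×31 − 183 = 3°.
EPSG code: 32631.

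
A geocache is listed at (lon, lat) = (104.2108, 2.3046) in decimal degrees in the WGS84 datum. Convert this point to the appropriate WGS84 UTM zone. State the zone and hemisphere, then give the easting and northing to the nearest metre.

Zone 48N: E 412250 m, N 254753 m

Longitude 104.2108° lies in the 6° band [102°, 108°), giving zone 48; latitude is north of the equator, so 48N.
Zone 48 central meridian λ₀ = 6×48 − 183 = 105°; Δλ = -0.7892°.
Transverse Mercator on WGS84 with k₀ = 0.9996 gives E = 412249.570 m, N = 254753.226 m.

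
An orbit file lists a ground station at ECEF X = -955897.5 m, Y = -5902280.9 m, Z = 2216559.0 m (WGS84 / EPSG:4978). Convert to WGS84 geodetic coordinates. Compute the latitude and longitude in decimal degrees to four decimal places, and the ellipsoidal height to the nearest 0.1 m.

lat 20.4661°, lon -99.1994°, h 1275.1 m

λ = atan2(Y, X) = -99.19940021°; p = √(X²+Y²) = 5979185.6 m.
Bowring's method on WGS84 (a = 6378137 m, b = 6356752.314 m) gives φ = 20.46609949°, h = 1275.123 m.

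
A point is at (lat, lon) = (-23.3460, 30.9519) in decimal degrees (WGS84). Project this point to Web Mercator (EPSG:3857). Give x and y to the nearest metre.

x 3445550 m, y -2673915 m

Web Mercator is spherical with R = a = 6378137 m.
x = R·λ = 6378137 × 0.540212565 = 3445549.747 m.
y = R·ln tan(π/4 + φ/2) = 6378137 × -0.419231425 = -2673915.460 m.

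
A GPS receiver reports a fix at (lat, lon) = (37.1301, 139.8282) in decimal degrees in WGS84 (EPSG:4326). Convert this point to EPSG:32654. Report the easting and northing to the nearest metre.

Zone 54 central meridian λ₀ = 6×54 − 183 = 141°; Δλ = -1.1718°.
Transverse Mercator on WGS84 with k₀ = 0.9996 gives E = 395913.763 m, N = 4109947.481 m.

E 395914 m, N 4109947 m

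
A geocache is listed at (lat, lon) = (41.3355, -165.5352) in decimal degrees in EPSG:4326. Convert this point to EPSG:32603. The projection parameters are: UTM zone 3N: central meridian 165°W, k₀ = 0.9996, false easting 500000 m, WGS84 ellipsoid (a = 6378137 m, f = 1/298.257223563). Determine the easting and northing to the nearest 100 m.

Zone 3 central meridian λ₀ = 6×3 − 183 = -165°; Δλ = -0.5352°.
Transverse Mercator on WGS84 with k₀ = 0.9996 gives E = 455217.789 m, N = 4576139.975 m.

E 455200 m, N 4576100 m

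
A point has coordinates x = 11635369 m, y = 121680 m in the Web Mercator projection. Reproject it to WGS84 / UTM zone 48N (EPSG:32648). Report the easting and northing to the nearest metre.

Web Mercator inverse (R = 6378137 m) → φ = 1.09300374°, λ = 104.52229809°.
UTM 48N forward: E = 446852.725 m, N = 120814.127 m.

E 446853 m, N 120814 m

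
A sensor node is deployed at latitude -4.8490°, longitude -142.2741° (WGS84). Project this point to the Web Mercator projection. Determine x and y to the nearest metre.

x -15837880 m, y -540434 m

Web Mercator is spherical with R = a = 6378137 m.
x = R·λ = 6378137 × -2.483151485 = -15837880.365 m.
y = R·ln tan(π/4 + φ/2) = 6378137 × -0.084732224 = -540433.731 m.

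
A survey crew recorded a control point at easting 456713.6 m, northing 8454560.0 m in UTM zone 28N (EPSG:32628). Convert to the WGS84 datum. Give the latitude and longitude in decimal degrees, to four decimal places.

lat 76.1683°, lon -16.6222°

Zone 28N: λ₀ = -15°, k₀ = 0.9996, false easting 500000 m.
Meridian distance M = (N − FN)/k₀ = 8457943.2 m.
Inverse transverse Mercator on WGS84 gives φ = 76.16829984°, λ = -16.62219882°.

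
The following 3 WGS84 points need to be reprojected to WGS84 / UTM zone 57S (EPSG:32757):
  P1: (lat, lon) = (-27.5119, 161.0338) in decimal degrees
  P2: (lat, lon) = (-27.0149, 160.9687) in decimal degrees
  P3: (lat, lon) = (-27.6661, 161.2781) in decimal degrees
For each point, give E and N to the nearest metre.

UTM zone 57S: λ₀ = 159°, k₀ = 0.9996.
P1 (-27.5119°, 161.0338°) → (700886.487, 6955217.636) m.
P2 (-27.0149°, 160.9687°) → (695321.927, 7010389.836) m.
P3 (-27.6661°, 161.2781°) → (724709.082, 6937709.609) m.

P1: E 700886 m, N 6955218 m; P2: E 695322 m, N 7010390 m; P3: E 724709 m, N 6937710 m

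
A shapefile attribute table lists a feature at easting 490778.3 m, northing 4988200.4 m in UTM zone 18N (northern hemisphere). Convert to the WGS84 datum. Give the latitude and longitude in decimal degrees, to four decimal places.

Zone 18N: λ₀ = -75°, k₀ = 0.9996, false easting 500000 m.
Meridian distance M = (N − FN)/k₀ = 4990196.5 m.
Inverse transverse Mercator on WGS84 gives φ = 45.04719989°, λ = -75.11710012°.

lat 45.0472°, lon -75.1171°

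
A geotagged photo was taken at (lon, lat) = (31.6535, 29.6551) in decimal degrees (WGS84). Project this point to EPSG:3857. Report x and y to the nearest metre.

x 3523652 m, y 3459293 m

Web Mercator is spherical with R = a = 6378137 m.
x = R·λ = 6378137 × 0.552457795 = 3523651.502 m.
y = R·ln tan(π/4 + φ/2) = 6378137 × 0.542367271 = 3459292.759 m.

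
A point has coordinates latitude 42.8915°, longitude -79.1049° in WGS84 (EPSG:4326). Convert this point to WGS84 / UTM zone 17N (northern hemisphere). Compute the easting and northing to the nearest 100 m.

Zone 17 central meridian λ₀ = 6×17 − 183 = -81°; Δλ = +1.8951°.
Transverse Mercator on WGS84 with k₀ = 0.9996 gives E = 654740.114 m, N = 4750508.237 m.

E 654700 m, N 4750500 m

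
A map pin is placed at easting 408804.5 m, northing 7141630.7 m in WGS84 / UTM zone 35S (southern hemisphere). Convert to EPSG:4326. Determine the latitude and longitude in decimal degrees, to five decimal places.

lat -25.84080°, lon 26.09000°

Zone 35S: λ₀ = 27°, k₀ = 0.9996, false easting 500000 m, false northing 10000000 m.
Meridian distance M = (N − FN)/k₀ = -2859513.1 m.
Inverse transverse Mercator on WGS84 gives φ = -25.84079984°, λ = 26.08999971°.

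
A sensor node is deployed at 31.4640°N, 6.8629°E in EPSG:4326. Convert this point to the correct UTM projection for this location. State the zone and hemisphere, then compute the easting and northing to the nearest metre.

Longitude 6.8629° lies in the 6° band [6°, 12°), giving zone 32; latitude is north of the equator, so 32N.
Zone 32 central meridian λ₀ = 6×32 − 183 = 9°; Δλ = -2.1371°.
Transverse Mercator on WGS84 with k₀ = 0.9996 gives E = 296952.439 m, N = 3483003.769 m.

Zone 32N: E 296952 m, N 3483004 m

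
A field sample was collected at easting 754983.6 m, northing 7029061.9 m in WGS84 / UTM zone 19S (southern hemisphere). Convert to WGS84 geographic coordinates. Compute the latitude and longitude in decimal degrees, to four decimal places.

lat -26.8368°, lon -66.4342°

Zone 19S: λ₀ = -69°, k₀ = 0.9996, false easting 500000 m, false northing 10000000 m.
Meridian distance M = (N − FN)/k₀ = -2972127.0 m.
Inverse transverse Mercator on WGS84 gives φ = -26.83679959°, λ = -66.43420032°.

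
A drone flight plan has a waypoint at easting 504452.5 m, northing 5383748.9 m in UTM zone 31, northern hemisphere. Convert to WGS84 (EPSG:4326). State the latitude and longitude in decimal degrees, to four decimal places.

lat 48.6068°, lon 3.0604°

Zone 31N: λ₀ = 3°, k₀ = 0.9996, false easting 500000 m.
Meridian distance M = (N − FN)/k₀ = 5385903.3 m.
Inverse transverse Mercator on WGS84 gives φ = 48.60680034°, λ = 3.06040029°.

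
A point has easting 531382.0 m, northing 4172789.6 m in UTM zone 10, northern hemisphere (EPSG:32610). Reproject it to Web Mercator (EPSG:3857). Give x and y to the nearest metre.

x -13652668 m, y 4537385 m

Unproject from UTM 10N (λ₀ = -123°) → φ = 37.70180024°, λ = -122.64400045°.
Web Mercator (R = 6378137 m): x = -13652667.679 m, y = 4537385.414 m.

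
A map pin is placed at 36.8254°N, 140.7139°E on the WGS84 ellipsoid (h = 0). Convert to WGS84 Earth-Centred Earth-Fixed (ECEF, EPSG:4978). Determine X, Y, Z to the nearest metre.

WGS84: a = 6378137 m, e² = 0.006694380; N(φ) = a/√(1−e²sin²φ) = 6385820.530 m.
X = (N+h)·cosφ·cosλ = -3956370.576 m; Y = (N+h)·cosφ·sinλ = 3236649.286 m; Z = (N(1−e²)+h)·sinφ = 3801900.727 m.

X -3956371 m, Y 3236649 m, Z 3801901 m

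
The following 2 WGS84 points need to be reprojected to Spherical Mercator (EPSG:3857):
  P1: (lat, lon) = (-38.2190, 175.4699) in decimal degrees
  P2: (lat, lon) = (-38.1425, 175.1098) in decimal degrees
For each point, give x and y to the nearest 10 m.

P1: x 19533220 m, y -4610410 m; P2: x 19493130 m, y -4599580 m

Web Mercator: x = R·λ, y = R·ln tan(π/4+φ/2), R = 6378137 m.
P1 (-38.2190°, 175.4699°) → (19533219.918, -4610409.530) m.
P2 (-38.1425°, 175.1098°) → (19493133.769, -4599575.888) m.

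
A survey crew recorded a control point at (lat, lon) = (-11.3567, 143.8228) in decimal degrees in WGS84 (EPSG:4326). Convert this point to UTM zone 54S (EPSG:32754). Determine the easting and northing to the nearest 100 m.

Zone 54 central meridian λ₀ = 6×54 − 183 = 141°; Δλ = +2.8228°.
Transverse Mercator on WGS84 with k₀ = 0.9996 gives E = 808112.585 m, N = 8743084.137 m.

E 808100 m, N 8743100 m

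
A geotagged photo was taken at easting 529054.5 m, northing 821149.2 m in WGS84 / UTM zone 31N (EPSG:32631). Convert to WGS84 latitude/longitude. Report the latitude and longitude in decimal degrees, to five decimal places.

Zone 31N: λ₀ = 3°, k₀ = 0.9996, false easting 500000 m.
Meridian distance M = (N − FN)/k₀ = 821477.8 m.
Inverse transverse Mercator on WGS84 gives φ = 7.42869968°, λ = 3.26329995°.

lat 7.42870°, lon 3.26330°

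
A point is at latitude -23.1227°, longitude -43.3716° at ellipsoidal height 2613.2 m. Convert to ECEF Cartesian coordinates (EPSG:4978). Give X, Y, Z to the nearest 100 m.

X 4267900 m, Y -4031900 m, Z -2490200 m

WGS84: a = 6378137 m, e² = 0.006694380; N(φ) = a/√(1−e²sin²φ) = 6381431.851 m.
X = (N+h)·cosφ·cosλ = 4267856.308 m; Y = (N+h)·cosφ·sinλ = -4031905.723 m; Z = (N(1−e²)+h)·sinφ = -2490248.027 m.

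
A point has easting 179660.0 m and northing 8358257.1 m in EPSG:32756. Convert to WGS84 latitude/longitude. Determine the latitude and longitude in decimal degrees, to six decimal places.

lat -14.830800°, lon 150.023800°

Zone 56S: λ₀ = 153°, k₀ = 0.9996, false easting 500000 m, false northing 10000000 m.
Meridian distance M = (N − FN)/k₀ = -1642399.9 m.
Inverse transverse Mercator on WGS84 gives φ = -14.83080022°, λ = 150.02379983°.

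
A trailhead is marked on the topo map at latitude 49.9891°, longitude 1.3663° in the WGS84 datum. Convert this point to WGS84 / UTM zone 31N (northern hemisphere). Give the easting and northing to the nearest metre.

Zone 31 central meridian λ₀ = 6×31 − 183 = 3°; Δλ = -1.6337°.
Transverse Mercator on WGS84 with k₀ = 0.9996 gives E = 382893.763 m, N = 5538697.697 m.

E 382894 m, N 5538698 m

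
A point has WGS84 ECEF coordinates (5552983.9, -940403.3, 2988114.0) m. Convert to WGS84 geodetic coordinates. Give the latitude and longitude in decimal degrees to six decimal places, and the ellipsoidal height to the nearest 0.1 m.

λ = atan2(Y, X) = -9.61190018°; p = √(X²+Y²) = 5632050.1 m.
Bowring's method on WGS84 (a = 6378137 m, b = 6356752.314 m) gives φ = 28.10799979°, h = 2221.026 m.

lat 28.108000°, lon -9.611900°, h 2221.0 m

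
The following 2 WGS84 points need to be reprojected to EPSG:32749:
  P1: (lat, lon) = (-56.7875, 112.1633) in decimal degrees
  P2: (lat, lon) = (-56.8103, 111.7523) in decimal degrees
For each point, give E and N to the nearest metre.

UTM zone 49S: λ₀ = 111°, k₀ = 0.9996.
P1 (-56.7875°, 112.1633°) → (571068.348, 3705664.539) m.
P2 (-56.8103°, 111.7523°) → (545932.377, 3703477.915) m.

P1: E 571068 m, N 3705665 m; P2: E 545932 m, N 3703478 m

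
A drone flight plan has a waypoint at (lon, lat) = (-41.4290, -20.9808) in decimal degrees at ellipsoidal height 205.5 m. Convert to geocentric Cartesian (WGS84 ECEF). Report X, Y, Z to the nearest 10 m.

X 4467180 m, Y -3942370 m, Z -2269480 m

WGS84: a = 6378137 m, e² = 0.006694380; N(φ) = a/√(1−e²sin²φ) = 6380875.757 m.
X = (N+h)·cosφ·cosλ = 4467180.814 m; Y = (N+h)·cosφ·sinλ = -3942369.898 m; Z = (N(1−e²)+h)·sinφ = -2269483.900 m.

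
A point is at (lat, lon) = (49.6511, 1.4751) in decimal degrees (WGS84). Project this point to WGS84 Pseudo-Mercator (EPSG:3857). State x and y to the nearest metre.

x 164207 m, y 6386070 m

Web Mercator is spherical with R = a = 6378137 m.
x = R·λ = 6378137 × 0.025745352 = 164207.381 m.
y = R·ln tan(π/4 + φ/2) = 6378137 × 1.001243832 = 6386070.332 m.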